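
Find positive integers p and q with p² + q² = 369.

We need to find integers p, q > 0 such that p² + q² = 369.
Trying p = 12: q² = 369 - 12² = 369 - 144 = 225
q = 15
Check: 12² + 15² = 144 + 225 = 369 ✓

369 = 12² + 15²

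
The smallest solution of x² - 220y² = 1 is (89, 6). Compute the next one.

Solutions to x² - Dy² = 1 are generated by powers of (x₀ + y₀√D).
The next solution satisfies x₁ + y₁√220 = (x₀ + y₀√220)², giving:
x₁ = x₀² + 220y₀² = 89² + 220·6² = 7921 + 7920 = 15841
y₁ = 2x₀y₀ = 2·89·6 = 1068

Verify: 15841² - 220·1068² = 250937281 - 250937280 = 1 ✓

x = 15841, y = 1068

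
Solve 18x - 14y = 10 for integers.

Step 1: Check solvability.
gcd(18, 14) = 2
Since 2 divides 10, solutions exist.

Step 2: Apply extended Euclidean algorithm to find gcd.
We find integers such that 18*x0 + 14*y0 = 2

Step 3: Scale the particular solution.
Multiply by 10/2 = 5:
x = -15, y = -20

Step 4: Verify.
18*(-15) - 14*(-20) = 10 = 10 ✓

x = -15, y = -20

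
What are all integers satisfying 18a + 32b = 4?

Step 1: Compute gcd(18, 32) = 2.
Since 2 divides 4, solutions exist.

Step 2: Find a particular solution using extended Euclidean algorithm.
We get a₀ = -14, b₀ = 8.
Check: 18*-14 + 32*8 = 4 = 4 ✓

Step 3: Write the general solution.
a = -14 + (32/2)t = -14 + 16t
b = 8 - (18/2)t = 8 - 9t
for any integer t.

a = -14 + 16t, b = 8 - 9t for integer t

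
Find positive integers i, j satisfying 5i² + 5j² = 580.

Try small values of i and check whether (580 - 5i²)/5 is a perfect square.
i = 4: 5·4² = 80, so 5j² = 580 - 80 = 500, giving j² = 100, j = 10.
Check: 5·4² + 5·10² = 80 + 500 = 580 ✓

i = 4, j = 10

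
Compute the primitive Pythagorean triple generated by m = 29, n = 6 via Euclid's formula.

a = m² - n² = 29² - 6² = 841 - 36 = 805
b = 2mn = 2·29·6 = 348
c = m² + n² = 841 + 36 = 877
Verify: 805² + 348² = 648025 + 121104 = 769129 = 877² ✓

(805, 348, 877)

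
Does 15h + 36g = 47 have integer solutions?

Step 1: Compute gcd(15, 36).
gcd(15, 36) = 3

Step 2: Check divisibility.
Does 3 divide 47? 47 = 3 x 15 + 2, so no.

By the theorem on linear Diophantine equations, 15h + 36g = 47 has integer solutions if and only if gcd(15, 36) divides 47. Since 3 does not divide 47, no solutions exist.

No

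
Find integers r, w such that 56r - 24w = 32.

Step 1: Check solvability.
gcd(56, 24) = 8
Since 8 divides 32, solutions exist.

Step 2: Apply extended Euclidean algorithm to find gcd.
We find integers such that 56*x0 + 24*y0 = 8

Step 3: Scale the particular solution.
Multiply by 32/8 = 4:
r = 4, w = 8

Step 4: Verify.
56*(4) - 24*(8) = 32 = 32 ✓

r = 4, w = 8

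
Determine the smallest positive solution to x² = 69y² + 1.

We seek the smallest positive integers (x, y) with x² - 69y² = 1, i.e., x² = 69y² + 1.
Try successive y values:
y = 1: x² = 69·1² + 1 = 70, not a perfect square
y = 2: x² = 69·2² + 1 = 277, not a perfect square
y = 3: x² = 69·3² + 1 = 622, not a perfect square
... continuing the search (or via continued fractions) ...
y = 936: x² = 69·936² + 1 = 60450625, x = 7775 ✓

Verify: 7775² - 69·936² = 60450625 - 60450624 = 1 ✓

x = 7775, y = 936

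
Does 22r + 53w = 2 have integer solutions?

Step 1: Compute gcd(22, 53).
gcd(22, 53) = 1

Step 2: Check divisibility.
Does 1 divide 2? 2 = 1 x 2, so yes.

By the theorem on linear Diophantine equations, 22r + 53w = 2 has integer solutions if and only if gcd(22, 53) divides 2. Since 1 | 2, solutions exist.

Yes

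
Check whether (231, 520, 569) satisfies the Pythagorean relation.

Compute a² + b²:
231² + 520² = 53361 + 270400 = 323761
Compute c²:
569² = 323761
Since 323761 = 323761, it is a Pythagorean triple.

Yes, it is a Pythagorean triple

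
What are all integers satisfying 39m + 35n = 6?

Step 1: Compute gcd(39, 35) = 1.
Since 1 divides 6, solutions exist.

Step 2: Find a particular solution using extended Euclidean algorithm.
We get m₀ = 54, n₀ = -60.
Check: 39*54 + 35*-60 = 6 = 6 ✓

Step 3: Write the general solution.
m = 54 + (35/1)t = 54 + 35t
n = -60 - (39/1)t = -60 - 39t
for any integer t.

m = 54 + 35t, n = -60 - 39t for integer t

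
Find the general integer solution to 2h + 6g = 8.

Step 1: Compute gcd(2, 6) = 2.
Since 2 divides 8, solutions exist.

Step 2: Find a particular solution using extended Euclidean algorithm.
We get h₀ = 4, g₀ = 0.
Check: 2*4 + 6*0 = 8 = 8 ✓

Step 3: Write the general solution.
h = 4 + (6/2)t = 4 + 3t
g = 0 - (2/2)t = 0 - 1t
for any integer t.

h = 4 + 3t, g = 0 - 1t for integer t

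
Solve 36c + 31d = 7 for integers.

Step 1: Check solvability.
gcd(36, 31) = 1
Since 1 divides 7, solutions exist.

Step 2: Apply extended Euclidean algorithm to find gcd.
We find integers such that 36*x0 + 31*y0 = 1

Step 3: Scale the particular solution.
Multiply by 7/1 = 7:
c = -42, d = 49

Step 4: Verify.
36*(-42) + 31*(49) = 7 = 7 ✓

c = -42, d = 49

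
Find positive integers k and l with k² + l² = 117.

We need to find integers k, l > 0 such that k² + l² = 117.
Trying k = 6: l² = 117 - 6² = 117 - 36 = 81
l = 9
Check: 6² + 9² = 36 + 81 = 117 ✓

117 = 6² + 9²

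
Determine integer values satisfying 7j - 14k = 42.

Step 1: Check solvability.
gcd(7, 14) = 7
Since 7 divides 42, solutions exist.

Step 2: Apply extended Euclidean algorithm to find gcd.
We find integers such that 7*x0 + 14*y0 = 7

Step 3: Scale the particular solution.
Multiply by 42/7 = 6:
j = 6, k = 0

Step 4: Verify.
7*(6) - 14*(0) = 42 = 42 ✓

j = 6, k = 0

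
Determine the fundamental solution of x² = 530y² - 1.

We need x² = 530y² - 1. Try successive y:
y = 1: x² = 530·1² - 1 = 529 = 23² ✓
Check: 23² - 530·1² = 529 - 530 = -1 ✓

x = 23, y = 1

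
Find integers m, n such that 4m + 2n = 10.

Step 1: Check solvability.
gcd(4, 2) = 2
Since 2 divides 10, solutions exist.

Step 2: Apply extended Euclidean algorithm to find gcd.
We find integers such that 4*x0 + 2*y0 = 2

Step 3: Scale the particular solution.
Multiply by 10/2 = 5:
m = 0, n = 5

Step 4: Verify.
4*(0) + 2*(5) = 10 = 10 ✓

m = 0, n = 5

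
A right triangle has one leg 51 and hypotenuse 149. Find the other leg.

b² = c² - a² = 22201 - 2601 = 19600
b = 140

140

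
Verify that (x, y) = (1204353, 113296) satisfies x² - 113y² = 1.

Compute x² = 1204353² = 1450466148609
Compute 113y² = 113·113296² = 113·12835983616 = 1450466148608
x² - 113y² = 1450466148609 - 1450466148608 = 1
Since this equals 1, (1204353, 113296) is a solution.

Yes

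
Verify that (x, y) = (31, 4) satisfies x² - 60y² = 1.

Compute x² = 31² = 961
Compute 60y² = 60·4² = 60·16 = 960
x² - 60y² = 961 - 960 = 1
Since this equals 1, (31, 4) is a solution.

Yes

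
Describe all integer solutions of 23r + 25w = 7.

Step 1: Compute gcd(23, 25) = 1.
Since 1 divides 7, solutions exist.

Step 2: Find a particular solution using extended Euclidean algorithm.
We get r₀ = 84, w₀ = -77.
Check: 23*84 + 25*-77 = 7 = 7 ✓

Step 3: Write the general solution.
r = 84 + (25/1)t = 84 + 25t
w = -77 - (23/1)t = -77 - 23t
for any integer t.

r = 84 + 25t, w = -77 - 23t for integer t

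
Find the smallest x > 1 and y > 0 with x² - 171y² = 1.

We seek the smallest positive integers (x, y) with x² - 171y² = 1, i.e., x² = 171y² + 1.
Try successive y values:
y = 1: x² = 171·1² + 1 = 172, not a perfect square
y = 2: x² = 171·2² + 1 = 685, not a perfect square
y = 3: x² = 171·3² + 1 = 1540, not a perfect square
... continuing the search (or via continued fractions) ...
y = 13: x² = 171·13² + 1 = 28900, x = 170 ✓

Verify: 170² - 171·13² = 28900 - 28899 = 1 ✓

x = 170, y = 13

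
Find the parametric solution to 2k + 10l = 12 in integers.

Step 1: Compute gcd(2, 10) = 2.
Since 2 divides 12, solutions exist.

Step 2: Find a particular solution using extended Euclidean algorithm.
We get k₀ = 6, l₀ = 0.
Check: 2*6 + 10*0 = 12 = 12 ✓

Step 3: Write the general solution.
k = 6 + (10/2)t = 6 + 5t
l = 0 - (2/2)t = 0 - 1t
for any integer t.

k = 6 + 5t, l = 0 - 1t for integer t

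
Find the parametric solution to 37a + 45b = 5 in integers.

Step 1: Compute gcd(37, 45) = 1.
Since 1 divides 5, solutions exist.

Step 2: Find a particular solution using extended Euclidean algorithm.
We get a₀ = -85, b₀ = 70.
Check: 37*-85 + 45*70 = 5 = 5 ✓

Step 3: Write the general solution.
a = -85 + (45/1)t = -85 + 45t
b = 70 - (37/1)t = 70 - 37t
for any integer t.

a = -85 + 45t, b = 70 - 37t for integer t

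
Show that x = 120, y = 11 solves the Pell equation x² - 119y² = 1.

Compute x² = 120² = 14400
Compute 119y² = 119·11² = 119·121 = 14399
x² - 119y² = 14400 - 14399 = 1
Since this equals 1, (120, 11) is a solution.

Yes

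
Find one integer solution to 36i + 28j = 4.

Step 1: Check solvability.
gcd(36, 28) = 4
Since 4 divides 4, solutions exist.

Step 2: Apply extended Euclidean algorithm to find gcd.
We find integers such that 36*x0 + 28*y0 = 4

Step 3: Scale the particular solution.
Multiply by 4/4 = 1:
i = -3, j = 4

Step 4: Verify.
36*(-3) + 28*(4) = 4 = 4 ✓

i = -3, j = 4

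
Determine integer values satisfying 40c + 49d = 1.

Step 1: Check solvability.
gcd(40, 49) = 1
Since 1 divides 1, solutions exist.

Step 2: Apply extended Euclidean algorithm to find gcd.
We find integers such that 40*x0 + 49*y0 = 1

Step 3: Scale the particular solution.
Multiply by 1/1 = 1:
c = -11, d = 9

Step 4: Verify.
40*(-11) + 49*(9) = 1 = 1 ✓

c = -11, d = 9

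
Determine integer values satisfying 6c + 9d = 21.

Step 1: Check solvability.
gcd(6, 9) = 3
Since 3 divides 21, solutions exist.

Step 2: Apply extended Euclidean algorithm to find gcd.
We find integers such that 6*x0 + 9*y0 = 3

Step 3: Scale the particular solution.
Multiply by 21/3 = 7:
c = -7, d = 7

Step 4: Verify.
6*(-7) + 9*(7) = 21 = 21 ✓

c = -7, d = 7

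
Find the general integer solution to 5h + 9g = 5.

Step 1: Compute gcd(5, 9) = 1.
Since 1 divides 5, solutions exist.

Step 2: Find a particular solution using extended Euclidean algorithm.
We get h₀ = 10, g₀ = -5.
Check: 5*10 + 9*-5 = 5 = 5 ✓

Step 3: Write the general solution.
h = 10 + (9/1)t = 10 + 9t
g = -5 - (5/1)t = -5 - 5t
for any integer t.

h = 10 + 9t, g = -5 - 5t for integer t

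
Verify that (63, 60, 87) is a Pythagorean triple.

Compute a² + b²:
63² + 60² = 3969 + 3600 = 7569
Compute c²:
87² = 7569
Since 7569 = 7569, it is a Pythagorean triple.

Yes, it is a Pythagorean triple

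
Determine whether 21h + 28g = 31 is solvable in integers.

Step 1: Compute gcd(21, 28).
gcd(21, 28) = 7

Step 2: Check divisibility.
Does 7 divide 31? 31 = 7 x 4 + 3, so no.

By the theorem on linear Diophantine equations, 21h + 28g = 31 has integer solutions if and only if gcd(21, 28) divides 31. Since 7 does not divide 31, no solutions exist.

No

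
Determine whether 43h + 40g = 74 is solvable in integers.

Step 1: Compute gcd(43, 40).
gcd(43, 40) = 1

Step 2: Check divisibility.
Does 1 divide 74? 74 = 1 x 74, so yes.

By the theorem on linear Diophantine equations, 43h + 40g = 74 has integer solutions if and only if gcd(43, 40) divides 74. Since 1 | 74, solutions exist.

Yes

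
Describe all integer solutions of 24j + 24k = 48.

Step 1: Compute gcd(24, 24) = 24.
Since 24 divides 48, solutions exist.

Step 2: Find a particular solution using extended Euclidean algorithm.
We get j₀ = 0, k₀ = 2.
Check: 24*0 + 24*2 = 48 = 48 ✓

Step 3: Write the general solution.
j = 0 + (24/24)t = 0 + 1t
k = 2 - (24/24)t = 2 - 1t
for any integer t.

j = 0 + 1t, k = 2 - 1t for integer t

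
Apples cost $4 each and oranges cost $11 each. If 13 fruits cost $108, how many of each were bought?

Let a = apples, o = oranges.
a + o = 13
4a + 11o = 108
Substitute o = 13 - a:
4a + 11(13 - a) = 108
(4 - 11)a = 108 - 143
-7a = -35
a = 5, o = 13 - 5 = 8

Apples: 5, Oranges: 8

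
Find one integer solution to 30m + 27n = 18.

Step 1: Check solvability.
gcd(30, 27) = 3
Since 3 divides 18, solutions exist.

Step 2: Apply extended Euclidean algorithm to find gcd.
We find integers such that 30*x0 + 27*y0 = 3

Step 3: Scale the particular solution.
Multiply by 18/3 = 6:
m = 6, n = -6

Step 4: Verify.
30*(6) + 27*(-6) = 18 = 18 ✓

m = 6, n = -6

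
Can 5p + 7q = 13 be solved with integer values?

Step 1: Compute gcd(5, 7).
gcd(5, 7) = 1

Step 2: Check divisibility.
Does 1 divide 13? 13 = 1 x 13, so yes.

By the theorem on linear Diophantine equations, 5p + 7q = 13 has integer solutions if and only if gcd(5, 7) divides 13. Since 1 | 13, solutions exist.

Yes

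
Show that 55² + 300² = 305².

Compute a² + b² = 55² + 300² = 3025 + 90000 = 93025
Compute c² = 305² = 93025
Since 93025 = 93025, confirmed.

Yes, it is a Pythagorean triple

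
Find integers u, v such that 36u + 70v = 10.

Step 1: Check solvability.
gcd(36, 70) = 2
Since 2 divides 10, solutions exist.

Step 2: Apply extended Euclidean algorithm to find gcd.
We find integers such that 36*x0 + 70*y0 = 2

Step 3: Scale the particular solution.
Multiply by 10/2 = 5:
u = 10, v = -5

Step 4: Verify.
36*(10) + 70*(-5) = 10 = 10 ✓

u = 10, v = -5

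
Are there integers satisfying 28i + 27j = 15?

Step 1: Compute gcd(28, 27).
gcd(28, 27) = 1

Step 2: Check divisibility.
Does 1 divide 15? 15 = 1 x 15, so yes.

By the theorem on linear Diophantine equations, 28i + 27j = 15 has integer solutions if and only if gcd(28, 27) divides 15. Since 1 | 15, solutions exist.

Yes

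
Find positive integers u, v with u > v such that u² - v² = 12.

Factor: u² - v² = (u+v)(u-v) = 12.
We need two factors of 12 with the same parity.
Use u+v = 6 and u-v = 2 (product 6·2 = 12).
Adding: 2u = 8, so u = 4.
Subtracting: 2v = 4, so v = 2.
Check: 4² - 2² = 16 - 4 = 12 ✓

u = 4, v = 2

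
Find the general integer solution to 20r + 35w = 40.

Step 1: Compute gcd(20, 35) = 5.
Since 5 divides 40, solutions exist.

Step 2: Find a particular solution using extended Euclidean algorithm.
We get r₀ = 16, w₀ = -8.
Check: 20*16 + 35*-8 = 40 = 40 ✓

Step 3: Write the general solution.
r = 16 + (35/5)t = 16 + 7t
w = -8 - (20/5)t = -8 - 4t
for any integer t.

r = 16 + 7t, w = -8 - 4t for integer t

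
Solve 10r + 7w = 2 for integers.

Step 1: Check solvability.
gcd(10, 7) = 1
Since 1 divides 2, solutions exist.

Step 2: Apply extended Euclidean algorithm to find gcd.
We find integers such that 10*x0 + 7*y0 = 1

Step 3: Scale the particular solution.
Multiply by 2/1 = 2:
r = -4, w = 6

Step 4: Verify.
10*(-4) + 7*(6) = 2 = 2 ✓

r = -4, w = 6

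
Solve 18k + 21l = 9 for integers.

Step 1: Check solvability.
gcd(18, 21) = 3
Since 3 divides 9, solutions exist.

Step 2: Apply extended Euclidean algorithm to find gcd.
We find integers such that 18*x0 + 21*y0 = 3

Step 3: Scale the particular solution.
Multiply by 9/3 = 3:
k = -3, l = 3

Step 4: Verify.
18*(-3) + 21*(3) = 9 = 9 ✓

k = -3, l = 3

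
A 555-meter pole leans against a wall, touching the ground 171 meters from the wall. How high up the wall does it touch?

The ladder, wall, and ground form a right triangle with hypotenuse 555 and one leg 171.
By the Pythagorean theorem: h² = 555² - 171² = 308025 - 29241 = 278784
h = √278784 = 528 meters

528 meters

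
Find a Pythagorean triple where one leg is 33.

We need the other leg and hypotenuse such that 33² + x² = c².
Take x = 56, c = 65: 33² + 56² = 1089 + 3136 = 4225 = 65² ✓
Triple: (33, 56, 65)

(33, 56, 65)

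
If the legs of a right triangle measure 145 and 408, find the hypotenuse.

c² = a² + b² = 145² + 408² = 21025 + 166464 = 187489
c = 433

433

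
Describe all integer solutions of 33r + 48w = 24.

Step 1: Compute gcd(33, 48) = 3.
Since 3 divides 24, solutions exist.

Step 2: Find a particular solution using extended Euclidean algorithm.
We get r₀ = 24, w₀ = -16.
Check: 33*24 + 48*-16 = 24 = 24 ✓

Step 3: Write the general solution.
r = 24 + (48/3)t = 24 + 16t
w = -16 - (33/3)t = -16 - 11t
for any integer t.

r = 24 + 16t, w = -16 - 11t for integer t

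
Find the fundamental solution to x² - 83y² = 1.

We seek the smallest positive integers (x, y) with x² - 83y² = 1, i.e., x² = 83y² + 1.
Try successive y values:
y = 1: x² = 83·1² + 1 = 84, not a perfect square
y = 2: x² = 83·2² + 1 = 333, not a perfect square
y = 3: x² = 83·3² + 1 = 748, not a perfect square
... continuing the search (or via continued fractions) ...
y = 9: x² = 83·9² + 1 = 6724, x = 82 ✓

Verify: 82² - 83·9² = 6724 - 6723 = 1 ✓

x = 82, y = 9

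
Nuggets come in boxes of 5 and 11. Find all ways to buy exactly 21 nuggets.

We need non-negative integers (x, y) with 5x + 11y = 21.
For each x in 0..4, check if 21 - 5x is a non-negative multiple of 11.
x = 2: 11y = 11, y = 1 ✓

(2 boxes of 5, 1 boxes of 11)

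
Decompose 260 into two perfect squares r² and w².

We need to find integers r, w > 0 such that r² + w² = 260.
Trying r = 2: w² = 260 - 2² = 260 - 4 = 256
w = 16
Check: 2² + 16² = 4 + 256 = 260 ✓

260 = 2² + 16²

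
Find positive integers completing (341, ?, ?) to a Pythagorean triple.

We need the other leg and hypotenuse such that 341² + x² = c².
Take x = 420, c = 541: 341² + 420² = 116281 + 176400 = 292681 = 541² ✓
Triple: (341, 420, 541)

(341, 420, 541)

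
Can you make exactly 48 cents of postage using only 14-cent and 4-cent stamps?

We need non-negative x, y with 14x + 4y = 48.
gcd(14, 4) = 2 divides 48, so integer solutions exist.
Search for a non-negative one: x = 0 gives 4y = 48 - 0 = 48, so y = 12.
Check: 14·0 + 4·12 = 48 ✓

Yes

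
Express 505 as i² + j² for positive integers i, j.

We need to find integers i, j > 0 such that i² + j² = 505.
Trying i = 8: j² = 505 - 8² = 505 - 64 = 441
j = 21
Check: 8² + 21² = 64 + 441 = 505 ✓

505 = 8² + 21²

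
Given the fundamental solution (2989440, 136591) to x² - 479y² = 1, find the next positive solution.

Solutions to x² - Dy² = 1 are generated by powers of (x₀ + y₀√D).
The next solution satisfies x₁ + y₁√479 = (x₀ + y₀√479)², giving:
x₁ = x₀² + 479y₀² = 2989440² + 479·136591² = 8936751513600 + 8936751513599 = 17873503027199
y₁ = 2x₀y₀ = 2·2989440·136591 = 816661198080

Verify: 17873503027199² - 479·816661198080² = 319462110463291816933785601 - 319462110463291816933785600 = 1 ✓

x = 17873503027199, y = 816661198080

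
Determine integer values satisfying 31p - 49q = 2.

Step 1: Check solvability.
gcd(31, 49) = 1
Since 1 divides 2, solutions exist.

Step 2: Apply extended Euclidean algorithm to find gcd.
We find integers such that 31*x0 + 49*y0 = 1

Step 3: Scale the particular solution.
Multiply by 2/1 = 2:
p = 38, q = 24

Step 4: Verify.
31*(38) - 49*(24) = 2 = 2 ✓

p = 38, q = 24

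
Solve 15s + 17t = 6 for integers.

Step 1: Check solvability.
gcd(15, 17) = 1
Since 1 divides 6, solutions exist.

Step 2: Apply extended Euclidean algorithm to find gcd.
We find integers such that 15*x0 + 17*y0 = 1

Step 3: Scale the particular solution.
Multiply by 6/1 = 6:
s = 48, t = -42

Step 4: Verify.
15*(48) + 17*(-42) = 6 = 6 ✓

s = 48, t = -42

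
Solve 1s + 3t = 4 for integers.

Step 1: Check solvability.
gcd(1, 3) = 1
Since 1 divides 4, solutions exist.

Step 2: Apply extended Euclidean algorithm to find gcd.
We find integers such that 1*x0 + 3*y0 = 1

Step 3: Scale the particular solution.
Multiply by 4/1 = 4:
s = 4, t = 0

Step 4: Verify.
1*(4) + 3*(0) = 4 = 4 ✓

s = 4, t = 0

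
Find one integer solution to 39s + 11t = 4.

Step 1: Check solvability.
gcd(39, 11) = 1
Since 1 divides 4, solutions exist.

Step 2: Apply extended Euclidean algorithm to find gcd.
We find integers such that 39*x0 + 11*y0 = 1

Step 3: Scale the particular solution.
Multiply by 4/1 = 4:
s = 8, t = -28

Step 4: Verify.
39*(8) + 11*(-28) = 4 = 4 ✓

s = 8, t = -28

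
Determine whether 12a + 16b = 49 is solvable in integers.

Step 1: Compute gcd(12, 16).
gcd(12, 16) = 4

Step 2: Check divisibility.
Does 4 divide 49? 49 = 4 x 12 + 1, so no.

By the theorem on linear Diophantine equations, 12a + 16b = 49 has integer solutions if and only if gcd(12, 16) divides 49. Since 4 does not divide 49, no solutions exist.

No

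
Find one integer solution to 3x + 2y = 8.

Step 1: Check solvability.
gcd(3, 2) = 1
Since 1 divides 8, solutions exist.

Step 2: Apply extended Euclidean algorithm to find gcd.
We find integers such that 3*x0 + 2*y0 = 1

Step 3: Scale the particular solution.
Multiply by 8/1 = 8:
x = 8, y = -8

Step 4: Verify.
3*(8) + 2*(-8) = 8 = 8 ✓

x = 8, y = -8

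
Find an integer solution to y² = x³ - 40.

Try small integer x values and check whether x³ - 40 is a perfect square.
x = 14: x³ - 40 = 14³ - 40 = 2744 - 40 = 2704
Is 2704 a perfect square? 52² = 2704 ✓
So (x, y) = (14, 52) is a solution.

x = 14, y = 52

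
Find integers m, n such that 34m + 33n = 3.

Step 1: Check solvability.
gcd(34, 33) = 1
Since 1 divides 3, solutions exist.

Step 2: Apply extended Euclidean algorithm to find gcd.
We find integers such that 34*x0 + 33*y0 = 1

Step 3: Scale the particular solution.
Multiply by 3/1 = 3:
m = 3, n = -3

Step 4: Verify.
34*(3) + 33*(-3) = 3 = 3 ✓

m = 3, n = -3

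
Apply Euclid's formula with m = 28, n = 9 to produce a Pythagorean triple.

a = m² - n² = 28² - 9² = 784 - 81 = 703
b = 2mn = 2·28·9 = 504
c = m² + n² = 784 + 81 = 865
Verify: 703² + 504² = 494209 + 254016 = 748225 = 865² ✓

(703, 504, 865)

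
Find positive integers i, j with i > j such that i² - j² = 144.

Factor: i² - j² = (i+j)(i-j) = 144.
We need two factors of 144 with the same parity.
Use i+j = 72 and i-j = 2 (product 72·2 = 144).
Adding: 2i = 74, so i = 37.
Subtracting: 2j = 70, so j = 35.
Check: 37² - 35² = 1369 - 1225 = 144 ✓

i = 37, j = 35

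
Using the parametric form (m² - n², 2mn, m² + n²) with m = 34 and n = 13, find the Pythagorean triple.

a = m² - n² = 1156 - 169 = 987
b = 2mn = 2·34·13 = 884
c = m² + n² = 1156 + 169 = 1325
Verify: 987² + 884² = 974169 + 781456 = 1755625 = 1325² ✓

(987, 884, 1325)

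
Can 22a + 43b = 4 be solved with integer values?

Step 1: Compute gcd(22, 43).
gcd(22, 43) = 1

Step 2: Check divisibility.
Does 1 divide 4? 4 = 1 x 4, so yes.

By the theorem on linear Diophantine equations, 22a + 43b = 4 has integer solutions if and only if gcd(22, 43) divides 4. Since 1 | 4, solutions exist.

Yes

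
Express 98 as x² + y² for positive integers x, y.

We need to find integers x, y > 0 such that x² + y² = 98.
Trying x = 7: y² = 98 - 7² = 98 - 49 = 49
y = 7
Check: 7² + 7² = 49 + 49 = 98 ✓

98 = 7² + 7²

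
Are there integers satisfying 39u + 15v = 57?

Step 1: Compute gcd(39, 15).
gcd(39, 15) = 3

Step 2: Check divisibility.
Does 3 divide 57? 57 = 3 x 19, so yes.

By the theorem on linear Diophantine equations, 39u + 15v = 57 has integer solutions if and only if gcd(39, 15) divides 57. Since 3 | 57, solutions exist.

Yes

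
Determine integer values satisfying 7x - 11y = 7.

Step 1: Check solvability.
gcd(7, 11) = 1
Since 1 divides 7, solutions exist.

Step 2: Apply extended Euclidean algorithm to find gcd.
We find integers such that 7*x0 + 11*y0 = 1

Step 3: Scale the particular solution.
Multiply by 7/1 = 7:
x = -21, y = -14

Step 4: Verify.
7*(-21) - 11*(-14) = 7 = 7 ✓

x = -21, y = -14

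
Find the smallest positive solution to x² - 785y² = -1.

We need x² = 785y² - 1. Try successive y:
y = 1: x² = 785·1² - 1 = 784 = 28² ✓
Check: 28² - 785·1² = 784 - 785 = -1 ✓

x = 28, y = 1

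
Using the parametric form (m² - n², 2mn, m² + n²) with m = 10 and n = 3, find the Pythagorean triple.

a = m² - n² = 10² - 3² = 100 - 9 = 91
b = 2mn = 2·10·3 = 60
c = m² + n² = 100 + 9 = 109
Verify: 91² + 60² = 8281 + 3600 = 11881 = 109² ✓

(91, 60, 109)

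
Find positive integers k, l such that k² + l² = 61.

Search for k with 61 - k² a perfect square.
k = 5: 61 - 5² = 61 - 25 = 36 = 6² ✓
So k = 5, l = 6.

k = 5, l = 6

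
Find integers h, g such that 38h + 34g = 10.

Step 1: Check solvability.
gcd(38, 34) = 2
Since 2 divides 10, solutions exist.

Step 2: Apply extended Euclidean algorithm to find gcd.
We find integers such that 38*x0 + 34*y0 = 2

Step 3: Scale the particular solution.
Multiply by 10/2 = 5:
h = -40, g = 45

Step 4: Verify.
38*(-40) + 34*(45) = 10 = 10 ✓

h = -40, g = 45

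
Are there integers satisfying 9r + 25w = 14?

Step 1: Compute gcd(9, 25).
gcd(9, 25) = 1

Step 2: Check divisibility.
Does 1 divide 14? 14 = 1 x 14, so yes.

By the theorem on linear Diophantine equations, 9r + 25w = 14 has integer solutions if and only if gcd(9, 25) divides 14. Since 1 | 14, solutions exist.

Yes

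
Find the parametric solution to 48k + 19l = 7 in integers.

Step 1: Compute gcd(48, 19) = 1.
Since 1 divides 7, solutions exist.

Step 2: Find a particular solution using extended Euclidean algorithm.
We get k₀ = 14, l₀ = -35.
Check: 48*14 + 19*-35 = 7 = 7 ✓

Step 3: Write the general solution.
k = 14 + (19/1)t = 14 + 19t
l = -35 - (48/1)t = -35 - 48t
for any integer t.

k = 14 + 19t, l = -35 - 48t for integer t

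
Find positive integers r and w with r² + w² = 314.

We need to find integers r, w > 0 such that r² + w² = 314.
Trying r = 5: w² = 314 - 5² = 314 - 25 = 289
w = 17
Check: 5² + 17² = 25 + 289 = 314 ✓

314 = 5² + 17²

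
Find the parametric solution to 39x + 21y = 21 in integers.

Step 1: Compute gcd(39, 21) = 3.
Since 3 divides 21, solutions exist.

Step 2: Find a particular solution using extended Euclidean algorithm.
We get x₀ = -7, y₀ = 14.
Check: 39*-7 + 21*14 = 21 = 21 ✓

Step 3: Write the general solution.
x = -7 + (21/3)t = -7 + 7t
y = 14 - (39/3)t = 14 - 13t
for any integer t.

x = -7 + 7t, y = 14 - 13t for integer t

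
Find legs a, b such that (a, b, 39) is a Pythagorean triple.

We need a² + b² = 39² = 1521.
Trying: 15² + 36² = 225 + 1296 = 1521 ✓

(15, 36, 39)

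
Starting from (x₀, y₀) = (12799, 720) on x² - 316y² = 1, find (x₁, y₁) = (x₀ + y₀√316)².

Solutions to x² - Dy² = 1 are generated by powers of (x₀ + y₀√D).
The next solution satisfies x₁ + y₁√316 = (x₀ + y₀√316)², giving:
x₁ = x₀² + 316y₀² = 12799² + 316·720² = 163814401 + 163814400 = 327628801
y₁ = 2x₀y₀ = 2·12799·720 = 18430560

Verify: 327628801² - 316·18430560² = 107340631244697601 - 107340631244697600 = 1 ✓

x = 327628801, y = 18430560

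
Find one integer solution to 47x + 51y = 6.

Step 1: Check solvability.
gcd(47, 51) = 1
Since 1 divides 6, solutions exist.

Step 2: Apply extended Euclidean algorithm to find gcd.
We find integers such that 47*x0 + 51*y0 = 1

Step 3: Scale the particular solution.
Multiply by 6/1 = 6:
x = -78, y = 72

Step 4: Verify.
47*(-78) + 51*(72) = 6 = 6 ✓

x = -78, y = 72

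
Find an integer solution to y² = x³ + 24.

Try small integer x values and check whether x³ + 24 is a perfect square.
x = 10: x³ + 24 = 10³ + 24 = 1000 + 24 = 1024
Is 1024 a perfect square? 32² = 1024 ✓
So (x, y) = (10, 32) is a solution.

x = 10, y = 32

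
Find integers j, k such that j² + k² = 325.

We need to find integers j, k > 0 such that j² + k² = 325.
Trying j = 1: k² = 325 - 1² = 325 - 1 = 324
k = 18
Check: 1² + 18² = 1 + 324 = 325 ✓

325 = 1² + 18²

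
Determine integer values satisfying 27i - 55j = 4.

Step 1: Check solvability.
gcd(27, 55) = 1
Since 1 divides 4, solutions exist.

Step 2: Apply extended Euclidean algorithm to find gcd.
We find integers such that 27*x0 + 55*y0 = 1

Step 3: Scale the particular solution.
Multiply by 4/1 = 4:
i = -8, j = -4

Step 4: Verify.
27*(-8) - 55*(-4) = 4 = 4 ✓

i = -8, j = -4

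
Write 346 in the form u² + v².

We need to find integers u, v > 0 such that u² + v² = 346.
Trying u = 11: v² = 346 - 11² = 346 - 121 = 225
v = 15
Check: 11² + 15² = 121 + 225 = 346 ✓

346 = 11² + 15²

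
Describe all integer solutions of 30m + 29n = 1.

Step 1: Compute gcd(30, 29) = 1.
Since 1 divides 1, solutions exist.

Step 2: Find a particular solution using extended Euclidean algorithm.
We get m₀ = 1, n₀ = -1.
Check: 30*1 + 29*-1 = 1 = 1 ✓

Step 3: Write the general solution.
m = 1 + (29/1)t = 1 + 29t
n = -1 - (30/1)t = -1 - 30t
for any integer t.

m = 1 + 29t, n = -1 - 30t for integer t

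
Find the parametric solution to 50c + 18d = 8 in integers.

Step 1: Compute gcd(50, 18) = 2.
Since 2 divides 8, solutions exist.

Step 2: Find a particular solution using extended Euclidean algorithm.
We get c₀ = 16, d₀ = -44.
Check: 50*16 + 18*-44 = 8 = 8 ✓

Step 3: Write the general solution.
c = 16 + (18/2)t = 16 + 9t
d = -44 - (50/2)t = -44 - 25t
for any integer t.

c = 16 + 9t, d = -44 - 25t for integer t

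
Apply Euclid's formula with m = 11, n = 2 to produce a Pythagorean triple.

a = m² - n² = 11² - 2² = 121 - 4 = 117
b = 2mn = 2·11·2 = 44
c = m² + n² = 121 + 4 = 125
Verify: 117² + 44² = 13689 + 1936 = 15625 = 125² ✓

(117, 44, 125)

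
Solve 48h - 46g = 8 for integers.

Step 1: Check solvability.
gcd(48, 46) = 2
Since 2 divides 8, solutions exist.

Step 2: Apply extended Euclidean algorithm to find gcd.
We find integers such that 48*x0 + 46*y0 = 2

Step 3: Scale the particular solution.
Multiply by 8/2 = 4:
h = 4, g = 4

Step 4: Verify.
48*(4) - 46*(4) = 8 = 8 ✓

h = 4, g = 4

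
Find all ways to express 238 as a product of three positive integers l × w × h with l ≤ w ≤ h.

Iterate l from 1 to ⌊238^(1/3)⌋. For each l dividing 238, iterate w ≥ l with w dividing 238/l, and set h = 238/(l·w).
Triples found (5): (1×1×238), (1×2×119), (1×7×34), (1×14×17), (2×7×17)

(1×1×238), (1×2×119), (1×7×34), (1×14×17), (2×7×17)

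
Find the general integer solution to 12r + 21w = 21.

Step 1: Compute gcd(12, 21) = 3.
Since 3 divides 21, solutions exist.

Step 2: Find a particular solution using extended Euclidean algorithm.
We get r₀ = 14, w₀ = -7.
Check: 12*14 + 21*-7 = 21 = 21 ✓

Step 3: Write the general solution.
r = 14 + (21/3)t = 14 + 7t
w = -7 - (12/3)t = -7 - 4t
for any integer t.

r = 14 + 7t, w = -7 - 4t for integer t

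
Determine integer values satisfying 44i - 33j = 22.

Step 1: Check solvability.
gcd(44, 33) = 11
Since 11 divides 22, solutions exist.

Step 2: Apply extended Euclidean algorithm to find gcd.
We find integers such that 44*x0 + 33*y0 = 11

Step 3: Scale the particular solution.
Multiply by 22/11 = 2:
i = 2, j = 2

Step 4: Verify.
44*(2) - 33*(2) = 22 = 22 ✓

i = 2, j = 2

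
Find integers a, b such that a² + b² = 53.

We need to find integers a, b > 0 such that a² + b² = 53.
Trying a = 2: b² = 53 - 2² = 53 - 4 = 49
b = 7
Check: 2² + 7² = 4 + 49 = 53 ✓

53 = 2² + 7²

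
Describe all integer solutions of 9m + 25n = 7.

Step 1: Compute gcd(9, 25) = 1.
Since 1 divides 7, solutions exist.

Step 2: Find a particular solution using extended Euclidean algorithm.
We get m₀ = -77, n₀ = 28.
Check: 9*-77 + 25*28 = 7 = 7 ✓

Step 3: Write the general solution.
m = -77 + (25/1)t = -77 + 25t
n = 28 - (9/1)t = 28 - 9t
for any integer t.

m = -77 + 25t, n = 28 - 9t for integer t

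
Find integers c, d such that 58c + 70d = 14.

Step 1: Check solvability.
gcd(58, 70) = 2
Since 2 divides 14, solutions exist.

Step 2: Apply extended Euclidean algorithm to find gcd.
We find integers such that 58*x0 + 70*y0 = 2

Step 3: Scale the particular solution.
Multiply by 14/2 = 7:
c = -42, d = 35

Step 4: Verify.
58*(-42) + 70*(35) = 14 = 14 ✓

c = -42, d = 35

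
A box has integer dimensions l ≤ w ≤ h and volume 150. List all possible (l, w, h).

Iterate l from 1 to ⌊150^(1/3)⌋. For each l dividing 150, iterate w ≥ l with w dividing 150/l, and set h = 150/(l·w).
Triples found (10): (1×1×150), (1×2×75), (1×3×50), (1×5×30), (1×6×25), (1×10×15), (2×3×25), (2×5×15), (3×5×10), (5×5×6)

(1×1×150), (1×2×75), (1×3×50), (1×5×30), (1×6×25), (1×10×15), (2×3×25), (2×5×15), (3×5×10), (5×5×6)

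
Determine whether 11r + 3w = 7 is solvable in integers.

Step 1: Compute gcd(11, 3).
gcd(11, 3) = 1

Step 2: Check divisibility.
Does 1 divide 7? 7 = 1 x 7, so yes.

By the theorem on linear Diophantine equations, 11r + 3w = 7 has integer solutions if and only if gcd(11, 3) divides 7. Since 1 | 7, solutions exist.

Yes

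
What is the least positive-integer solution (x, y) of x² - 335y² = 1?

We seek the smallest positive integers (x, y) with x² - 335y² = 1, i.e., x² = 335y² + 1.
Try successive y values:
y = 1: x² = 335·1² + 1 = 336, not a perfect square
y = 2: x² = 335·2² + 1 = 1341, not a perfect square
y = 3: x² = 335·3² + 1 = 3016, not a perfect square
... continuing the search (or via continued fractions) ...
y = 33: x² = 335·33² + 1 = 364816, x = 604 ✓

Verify: 604² - 335·33² = 364816 - 364815 = 1 ✓

x = 604, y = 33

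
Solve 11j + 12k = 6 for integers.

Step 1: Check solvability.
gcd(11, 12) = 1
Since 1 divides 6, solutions exist.

Step 2: Apply extended Euclidean algorithm to find gcd.
We find integers such that 11*x0 + 12*y0 = 1

Step 3: Scale the particular solution.
Multiply by 6/1 = 6:
j = -6, k = 6

Step 4: Verify.
11*(-6) + 12*(6) = 6 = 6 ✓

j = -6, k = 6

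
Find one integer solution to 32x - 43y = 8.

Step 1: Check solvability.
gcd(32, 43) = 1
Since 1 divides 8, solutions exist.

Step 2: Apply extended Euclidean algorithm to find gcd.
We find integers such that 32*x0 + 43*y0 = 1

Step 3: Scale the particular solution.
Multiply by 8/1 = 8:
x = -32, y = -24

Step 4: Verify.
32*(-32) - 43*(-24) = 8 = 8 ✓

x = -32, y = -24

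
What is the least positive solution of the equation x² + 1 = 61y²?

We need x² = 61y² - 1. Try successive y:
y = 1: x² = 61·1² - 1 = 60, not a perfect square
y = 2: x² = 61·2² - 1 = 243, not a perfect square
y = 3: x² = 61·3² - 1 = 548, not a perfect square
...
y = 3805: x² = 61·3805² - 1 = 883159524 = 29718² ✓
Check: 29718² - 61·3805² = 883159524 - 883159525 = -1 ✓

x = 29718, y = 3805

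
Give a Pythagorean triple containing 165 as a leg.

We need the other leg and hypotenuse such that 165² + x² = c².
Take x = 52, c = 173: 165² + 52² = 27225 + 2704 = 29929 = 173² ✓
Triple: (165, 52, 173)

(165, 52, 173)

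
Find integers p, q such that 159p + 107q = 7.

Step 1: Check solvability.
gcd(159, 107) = 1
Since 1 divides 7, solutions exist.

Step 2: Apply extended Euclidean algorithm to find gcd.
We find integers such that 159*x0 + 107*y0 = 1

Step 3: Scale the particular solution.
Multiply by 7/1 = 7:
p = 245, q = -364

Step 4: Verify.
159*(245) + 107*(-364) = 7 = 7 ✓

p = 245, q = -364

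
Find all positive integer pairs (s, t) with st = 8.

The positive divisors of 8 are: 1, 2, 4, 8.
Each divisor d gives the pair (d, 8/d):
(1, 8), (2, 4), (4, 2), (8, 1)

(1, 8), (2, 4), (4, 2), (8, 1)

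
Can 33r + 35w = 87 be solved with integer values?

Step 1: Compute gcd(33, 35).
gcd(33, 35) = 1

Step 2: Check divisibility.
Does 1 divide 87? 87 = 1 x 87, so yes.

By the theorem on linear Diophantine equations, 33r + 35w = 87 has integer solutions if and only if gcd(33, 35) divides 87. Since 1 | 87, solutions exist.

Yes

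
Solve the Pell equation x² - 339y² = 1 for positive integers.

We seek the smallest positive integers (x, y) with x² - 339y² = 1, i.e., x² = 339y² + 1.
Try successive y values:
y = 1: x² = 339·1² + 1 = 340, not a perfect square
y = 2: x² = 339·2² + 1 = 1357, not a perfect square
y = 3: x² = 339·3² + 1 = 3052, not a perfect square
... continuing the search (or via continued fractions) ...
y = 5321: x² = 339·5321² + 1 = 9598120900, x = 97970 ✓

Verify: 97970² - 339·5321² = 9598120900 - 9598120899 = 1 ✓

x = 97970, y = 5321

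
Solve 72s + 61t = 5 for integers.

Step 1: Check solvability.
gcd(72, 61) = 1
Since 1 divides 5, solutions exist.

Step 2: Apply extended Euclidean algorithm to find gcd.
We find integers such that 72*x0 + 61*y0 = 1

Step 3: Scale the particular solution.
Multiply by 5/1 = 5:
s = -55, t = 65

Step 4: Verify.
72*(-55) + 61*(65) = 5 = 5 ✓

s = -55, t = 65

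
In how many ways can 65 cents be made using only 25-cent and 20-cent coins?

We need non-negative integers (x, y) with 25x + 20y = 65.
For each x from 0 to 2, check if (65 - 25x) is a non-negative multiple of 20.
Solutions (x, y): (1,2)
Count: 1

1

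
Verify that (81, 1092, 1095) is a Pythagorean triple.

Compute a² + b² = 81² + 1092² = 6561 + 1192464 = 1199025
Compute c² = 1095² = 1199025
Since 1199025 = 1199025, confirmed.

Yes, it is a Pythagorean triple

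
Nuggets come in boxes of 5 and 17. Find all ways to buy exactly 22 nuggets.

We need non-negative integers (x, y) with 5x + 17y = 22.
For each x in 0..4, check if 22 - 5x is a non-negative multiple of 17.
x = 1: 17y = 17, y = 1 ✓

(1 boxes of 5, 1 boxes of 17)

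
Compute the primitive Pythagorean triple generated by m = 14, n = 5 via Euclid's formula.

a = m² - n² = 14² - 5² = 196 - 25 = 171
b = 2mn = 2·14·5 = 140
c = m² + n² = 196 + 25 = 221
Verify: 171² + 140² = 29241 + 19600 = 48841 = 221² ✓

(171, 140, 221)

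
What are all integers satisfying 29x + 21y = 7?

Step 1: Compute gcd(29, 21) = 1.
Since 1 divides 7, solutions exist.

Step 2: Find a particular solution using extended Euclidean algorithm.
We get x₀ = 56, y₀ = -77.
Check: 29*56 + 21*-77 = 7 = 7 ✓

Step 3: Write the general solution.
x = 56 + (21/1)t = 56 + 21t
y = -77 - (29/1)t = -77 - 29t
for any integer t.

x = 56 + 21t, y = -77 - 29t for integer t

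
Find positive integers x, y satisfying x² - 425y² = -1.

We need x² = 425y² - 1. Try successive y:
y = 1: x² = 425·1² - 1 = 424, not a perfect square
y = 2: x² = 425·2² - 1 = 1699, not a perfect square
y = 3: x² = 425·3² - 1 = 3824, not a perfect square
...
y = 13: x² = 425·13² - 1 = 71824 = 268² ✓
Check: 268² - 425·13² = 71824 - 71825 = -1 ✓

x = 268, y = 13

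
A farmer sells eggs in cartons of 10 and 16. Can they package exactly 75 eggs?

We need non-negative a, b with 10a + 16b = 75.
gcd(10, 16) = 2, and 2 does not divide 75.
No integer solutions exist.

No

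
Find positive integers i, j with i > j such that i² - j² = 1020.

Factor: i² - j² = (i+j)(i-j) = 1020.
We need two factors of 1020 with the same parity.
Use i+j = 510 and i-j = 2 (product 510·2 = 1020).
Adding: 2i = 512, so i = 256.
Subtracting: 2j = 508, so j = 254.
Check: 256² - 254² = 65536 - 64516 = 1020 ✓

i = 256, j = 254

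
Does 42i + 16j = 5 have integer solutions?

Step 1: Compute gcd(42, 16).
gcd(42, 16) = 2

Step 2: Check divisibility.
Does 2 divide 5? 5 = 2 x 2 + 1, so no.

By the theorem on linear Diophantine equations, 42i + 16j = 5 has integer solutions if and only if gcd(42, 16) divides 5. Since 2 does not divide 5, no solutions exist.

No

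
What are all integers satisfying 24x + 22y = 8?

Step 1: Compute gcd(24, 22) = 2.
Since 2 divides 8, solutions exist.

Step 2: Find a particular solution using extended Euclidean algorithm.
We get x₀ = 4, y₀ = -4.
Check: 24*4 + 22*-4 = 8 = 8 ✓

Step 3: Write the general solution.
x = 4 + (22/2)t = 4 + 11t
y = -4 - (24/2)t = -4 - 12t
for any integer t.

x = 4 + 11t, y = -4 - 12t for integer t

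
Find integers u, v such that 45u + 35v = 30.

Step 1: Check solvability.
gcd(45, 35) = 5
Since 5 divides 30, solutions exist.

Step 2: Apply extended Euclidean algorithm to find gcd.
We find integers such that 45*x0 + 35*y0 = 5

Step 3: Scale the particular solution.
Multiply by 30/5 = 6:
u = -18, v = 24

Step 4: Verify.
45*(-18) + 35*(24) = 30 = 30 ✓

u = -18, v = 24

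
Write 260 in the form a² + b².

We need to find integers a, b > 0 such that a² + b² = 260.
Trying a = 2: b² = 260 - 2² = 260 - 4 = 256
b = 16
Check: 2² + 16² = 4 + 256 = 260 ✓

260 = 2² + 16²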